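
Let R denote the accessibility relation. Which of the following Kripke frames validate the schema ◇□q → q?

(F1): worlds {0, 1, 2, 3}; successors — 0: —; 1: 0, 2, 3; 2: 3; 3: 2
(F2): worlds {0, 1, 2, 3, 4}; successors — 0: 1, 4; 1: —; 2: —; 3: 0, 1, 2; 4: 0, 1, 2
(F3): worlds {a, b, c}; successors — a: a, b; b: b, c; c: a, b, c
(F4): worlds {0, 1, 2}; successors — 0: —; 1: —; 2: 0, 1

This is the axiom for symmetry; its first-order frame correspondent is ∀x ∀y (Rxy → Ryx).
(F1): fails — R10 but not R01.
(F2): fails — R32 but not R23.
(F3): fails — Rab but not Rba.
(F4): fails — R20 but not R02.

none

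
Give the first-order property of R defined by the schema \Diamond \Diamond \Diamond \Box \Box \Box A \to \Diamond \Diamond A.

\forall x \forall y (x R^3 y \to \exists w (y R^3 w \wedge x R^2 w))

This is a Sahlqvist (Geach-type) schema ◇^3□^3A → □^0◇^2A.
Minimal-valuation argument: fix x; take any y with xR^3y and any z with xR^0z. Set V(A) to the set of worlds R-reachable from y in exactly 3 steps. Then □^3A holds at y, so the antecedent holds at x; validity forces ◇^2A at z, giving a w with zR^2w and yR^3w.
First-order correspondent: \forall x \forall y (x R^3 y \to \exists w (y R^3 w \wedge x R^2 w)).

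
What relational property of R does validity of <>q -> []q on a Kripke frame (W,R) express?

partial functionality

Suppose ◇q→□q is valid. Take Rxy, Rxz and set V(q)={y}. Then ◇q at x, so □q at x, so q at z, i.e. z=y.
Conversely, any frame satisfying forall x forall y forall z (Rxy & Rxz -> y = z) validates the schema.
So the correspondent is partial functionality.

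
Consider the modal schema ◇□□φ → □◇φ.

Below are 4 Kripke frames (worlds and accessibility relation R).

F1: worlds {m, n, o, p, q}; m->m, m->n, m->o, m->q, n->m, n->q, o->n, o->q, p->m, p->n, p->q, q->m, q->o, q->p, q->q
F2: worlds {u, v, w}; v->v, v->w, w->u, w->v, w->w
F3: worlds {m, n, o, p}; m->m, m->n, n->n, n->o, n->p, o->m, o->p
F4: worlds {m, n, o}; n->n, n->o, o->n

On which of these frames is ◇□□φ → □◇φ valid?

The schema corresponds to a generalized confluence (Geach) condition: ∀x ∀y ∀z ((xRy ∧ xRz) → ∃w (yR²w ∧ zRw)).
F1: holds.
F2: fails — wRu, wRu but no t with uR²t and uRt.
F3: fails — nRn, nRp but no w with nR²w and pRw.
F4: holds.
Valid on: F1, F4.

F1, F4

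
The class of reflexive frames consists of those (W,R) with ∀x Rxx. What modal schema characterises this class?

□ψ → ψ

This is reflexivity; the standard corresponding axiom is T: □ψ → ψ.
Suppose □ψ→ψ is valid. At any x set V(ψ)={w : Rxw}. Then □ψ holds at x, so ψ holds at x, i.e. Rxx.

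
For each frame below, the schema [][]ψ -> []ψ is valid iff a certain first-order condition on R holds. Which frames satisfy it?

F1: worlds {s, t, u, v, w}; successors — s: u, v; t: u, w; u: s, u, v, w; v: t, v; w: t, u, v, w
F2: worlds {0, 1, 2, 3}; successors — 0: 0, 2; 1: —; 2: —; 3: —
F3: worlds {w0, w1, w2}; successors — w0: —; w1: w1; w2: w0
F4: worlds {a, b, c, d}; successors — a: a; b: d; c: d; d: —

Frame correspondent (Sahlqvist): forall x forall y (Rxy -> exists z (Rxz & Rzy)) — i.e. density.
F1: condition met.
F2: condition met.
F3: fails — Rw2w0 but no z with Rw2z and Rzw0.
F4: fails — Rcd but no z with Rcz and Rzd.

F1, F2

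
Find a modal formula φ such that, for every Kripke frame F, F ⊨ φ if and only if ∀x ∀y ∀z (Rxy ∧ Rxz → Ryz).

◇r → □◇r

This is the Euclidean property; the standard corresponding axiom is 5: ◇r → □◇r.
Suppose ◇r→□◇r is valid. Take Rxy, Rxz and set V(r)={y}. Then ◇r at x, so □◇r at x, so ◇r at z, so some w with Rzw has r; w=y, i.e. Rzy. By symmetry of the argument, Ryz.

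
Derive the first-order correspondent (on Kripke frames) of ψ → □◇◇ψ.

∀x ∀z (xRz → ∃w (x = w ∧ zR²w))

This is a Sahlqvist (Geach-type) schema ◇^0□^0ψ → □^1◇^2ψ.
First-order correspondent: ∀x ∀z (xRz → ∃w (x = w ∧ zR²w)).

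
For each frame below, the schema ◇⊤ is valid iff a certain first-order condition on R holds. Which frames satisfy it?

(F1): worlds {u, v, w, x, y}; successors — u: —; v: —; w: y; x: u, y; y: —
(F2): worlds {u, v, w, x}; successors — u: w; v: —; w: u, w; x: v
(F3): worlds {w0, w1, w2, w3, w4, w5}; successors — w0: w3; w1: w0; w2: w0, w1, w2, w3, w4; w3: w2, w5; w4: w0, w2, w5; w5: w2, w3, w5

The schema corresponds to seriality: ∀x ∃y Rxy.
(F1): fails — world u has no successor.
(F2): fails — world v has no successor.
(F3): satisfies the condition.

(F3)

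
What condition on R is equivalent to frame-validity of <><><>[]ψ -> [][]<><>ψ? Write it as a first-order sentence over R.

This is a Sahlqvist (Geach-type) schema ◇^3□^1ψ → □^2◇^2ψ.
Minimal-valuation argument: fix x; take any y with xR^3y and any z with xR^2z. Set V(ψ) to the set of worlds R-reachable from y in exactly 1 step. Then □^1ψ holds at y, so the antecedent holds at x; validity forces ◇^2ψ at z, giving a w with zR^2w and yR^1w.
First-order correspondent: forall x forall y forall z ((x R^3 y & x R^2 z) -> exists w (yRw & z R^2 w)).

forall x forall y forall z ((x R^3 y & x R^2 z) -> exists w (yRw & z R^2 w))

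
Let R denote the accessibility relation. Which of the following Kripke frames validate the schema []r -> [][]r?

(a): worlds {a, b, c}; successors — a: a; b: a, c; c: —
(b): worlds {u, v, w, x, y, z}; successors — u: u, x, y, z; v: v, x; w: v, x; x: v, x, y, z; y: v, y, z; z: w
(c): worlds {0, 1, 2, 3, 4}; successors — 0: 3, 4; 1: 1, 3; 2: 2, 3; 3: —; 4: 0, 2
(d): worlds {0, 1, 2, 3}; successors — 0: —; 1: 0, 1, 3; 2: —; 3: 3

(a), (d)

This is the axiom for transitivity; its first-order frame correspondent is forall x forall y forall z (Rxy & Ryz -> Rxz).
(a): holds.
(b): fails — Ruz and Rzw but not Ruw.
(c): fails — R04 and R40 but not R00.
(d): holds.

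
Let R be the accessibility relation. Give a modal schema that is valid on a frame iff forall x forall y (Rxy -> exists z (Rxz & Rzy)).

This is density; the standard corresponding axiom is C4: □□s → □s.
Suppose □□s→□s is valid. Take Rxy and set V(s)={w : xR²w}. Then □□s at x, so □s at x, so s at y, i.e. ∃z(Rxz∧Rzy).

□□s → □s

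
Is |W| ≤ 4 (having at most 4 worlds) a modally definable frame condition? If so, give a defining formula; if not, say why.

No — not modally definable

Any modally definable frame class is closed under disjoint unions.
Any modal formula valid on each of 5 disjoint one-world frames is valid on their disjoint union (validity is preserved under disjoint unions). Each one-world frame has |W|=1≤4, but the union has |W|=5.
Hence having at most 4 worlds is not modally definable.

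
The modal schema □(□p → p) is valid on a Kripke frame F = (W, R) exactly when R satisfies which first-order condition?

Shift-reflexivity

This schema is the T□ axiom.
It corresponds to shift-reflexivity: ∀x ∀y (Rxy → Ryy).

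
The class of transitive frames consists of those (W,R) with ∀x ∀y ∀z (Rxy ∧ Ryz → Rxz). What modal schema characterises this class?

□q → □□q

The condition is transitivity. The 4 schema □q → □□q defines it.
Suppose □q→□□q is valid. Take Rxy, Ryz and set V(q)={w : Rxw}. Then □q at x, so □□q at x, so □q at y, so q at z, i.e. Rxz.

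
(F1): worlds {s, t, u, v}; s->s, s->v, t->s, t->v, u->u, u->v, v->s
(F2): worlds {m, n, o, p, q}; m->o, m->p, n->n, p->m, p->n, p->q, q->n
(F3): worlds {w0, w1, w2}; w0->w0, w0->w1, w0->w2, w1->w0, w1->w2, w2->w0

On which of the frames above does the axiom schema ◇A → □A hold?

The schema corresponds to partial functionality: ∀x ∀y ∀z (Rxy ∧ Rxz → y = z).
(F1): fails — s sees both s and v.
(F2): fails — m sees both o and p.
(F3): fails — w0 sees both w0 and w1.
Valid on no frame.

none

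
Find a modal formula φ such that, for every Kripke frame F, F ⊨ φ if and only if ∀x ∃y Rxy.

□s → ◇s

This is seriality; the standard corresponding axiom is D: □s → ◇s.
Suppose □s→◇s is valid. At any x set V(s)=W. Then □s at x, so ◇s at x, so x has a successor.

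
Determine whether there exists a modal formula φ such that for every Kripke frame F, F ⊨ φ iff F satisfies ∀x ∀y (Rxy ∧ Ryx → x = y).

Any modally definable frame class is closed under surjective bounded morphisms.
The 8-cycle (worlds s,t,u,v,w,x,y,z with s→t→u→v→w→x→y→z→s) is antisymmetric. Sending even-indexed worlds to • and odd-indexed worlds to ∘ is a surjective bounded morphism onto the two-world frame with •↔∘, which is not antisymmetric.
So the class is not modally definable.

No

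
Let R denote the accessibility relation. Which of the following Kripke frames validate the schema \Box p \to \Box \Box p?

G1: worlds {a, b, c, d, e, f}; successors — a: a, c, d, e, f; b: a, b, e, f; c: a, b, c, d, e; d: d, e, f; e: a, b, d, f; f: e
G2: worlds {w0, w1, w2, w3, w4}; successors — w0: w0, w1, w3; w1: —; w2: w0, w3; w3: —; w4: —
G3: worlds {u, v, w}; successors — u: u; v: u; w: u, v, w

G3

The schema corresponds to transitivity: \forall x \forall y \forall z (Rxy \wedge Ryz \to Rxz).
G1: fails — Rcd and Rdf but not Rcf.
G2: fails — Rw2w0 and Rw0w1 but not Rw2w1.
G3: ✓.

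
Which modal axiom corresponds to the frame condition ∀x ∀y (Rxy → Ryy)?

□(□r → r)

A defining formula is □(□r → r) (the T□ axiom).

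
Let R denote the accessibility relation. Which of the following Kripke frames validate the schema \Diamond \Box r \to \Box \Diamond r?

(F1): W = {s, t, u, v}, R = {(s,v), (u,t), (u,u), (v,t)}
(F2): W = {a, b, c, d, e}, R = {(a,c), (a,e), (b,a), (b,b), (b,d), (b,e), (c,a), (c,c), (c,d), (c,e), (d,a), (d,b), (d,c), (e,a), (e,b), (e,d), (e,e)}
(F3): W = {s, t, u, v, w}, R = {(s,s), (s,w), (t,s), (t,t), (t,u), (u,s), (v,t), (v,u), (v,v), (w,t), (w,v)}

(F2)

This is the axiom for convergence; its first-order frame correspondent is \forall x \forall y \forall z (Rxy \wedge Rxz \to \exists w (Ryw \wedge Rzw)).
(F1): fails — Rut and Rut but t and t have no common successor.
(F2): holds.
(F3): fails — Rsw and Rss but w and s have no common successor.
Valid on: (F2).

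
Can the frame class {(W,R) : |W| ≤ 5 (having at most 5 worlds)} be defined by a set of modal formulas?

No

Any modally definable frame class is closed under disjoint unions.
Any modal formula valid on each of 6 disjoint one-world frames is valid on their disjoint union (validity is preserved under disjoint unions). Each one-world frame has |W|=1≤5, but the union has |W|=6.
Hence having at most 5 worlds is not modally definable.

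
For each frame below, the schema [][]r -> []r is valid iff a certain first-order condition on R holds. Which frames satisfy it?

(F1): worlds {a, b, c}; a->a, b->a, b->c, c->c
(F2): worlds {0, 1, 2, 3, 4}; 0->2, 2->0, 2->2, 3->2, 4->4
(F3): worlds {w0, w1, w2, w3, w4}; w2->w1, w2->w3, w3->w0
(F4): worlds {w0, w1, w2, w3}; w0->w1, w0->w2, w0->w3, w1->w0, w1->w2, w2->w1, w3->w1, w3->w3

(F1), (F2)

The schema corresponds to density: forall x forall y (Rxy -> exists z (Rxz & Rzy)).
(F1): condition met.
(F2): condition met.
(F3): fails — Rw3w0 but no z with Rw3z and Rzw0.
(F4): fails — Rw1w0 but no z with Rw1z and Rzw0.
Valid on: (F1), (F2).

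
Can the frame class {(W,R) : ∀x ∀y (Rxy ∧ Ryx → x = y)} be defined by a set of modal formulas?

Any modally definable frame class is closed under surjective bounded morphisms.
The 4-cycle (worlds s,t,u,v with s→t→u→v→s) is antisymmetric. Sending even-indexed worlds to a and odd-indexed worlds to b is a surjective bounded morphism onto the two-world frame with a↔b, which is not antisymmetric.
So no modal formula (or set of formulas) defines exactly the antisymmetric frames.

Not modally definable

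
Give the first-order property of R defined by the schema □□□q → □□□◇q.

∀x ∀z (xR³z → ∃w (xR³w ∧ zRw))

This is a Sahlqvist (Geach-type) schema ◇^0□^3q → □^3◇^1q.
First-order correspondent: ∀x ∀z (xR³z → ∃w (xR³w ∧ zRw)).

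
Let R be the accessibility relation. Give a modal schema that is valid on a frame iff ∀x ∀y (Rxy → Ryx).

q → □◇q

This is symmetry; the standard corresponding axiom is B: q → □◇q.
Suppose q→□◇q is valid. Take Rxy and set V(q)={x}. Then q at x, so □◇q at x, so ◇q at y, so some z with Ryz has q; z=x, i.e. Ryx.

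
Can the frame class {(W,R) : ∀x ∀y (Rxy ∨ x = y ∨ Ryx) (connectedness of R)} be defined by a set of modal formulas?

No

If a class were modally definable it would be closed under disjoint unions (Goldblatt–Thomason).
Take 4 disjoint single-world reflexive frames: each is trivially connected, but their disjoint union has 4 worlds with no edge between distinct components, so it is not connected.
So no modal formula (or set of formulas) defines exactly the connected frames.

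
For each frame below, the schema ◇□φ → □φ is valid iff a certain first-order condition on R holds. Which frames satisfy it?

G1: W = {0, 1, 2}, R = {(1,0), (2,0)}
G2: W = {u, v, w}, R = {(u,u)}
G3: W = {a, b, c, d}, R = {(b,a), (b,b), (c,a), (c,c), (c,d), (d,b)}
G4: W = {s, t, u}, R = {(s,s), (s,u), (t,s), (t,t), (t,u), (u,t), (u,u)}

This is the axiom for the Euclidean property; its first-order frame correspondent is ∀x ∀y ∀z (Rxy ∧ Rxz → Ryz).
G1: fails — R10 and R10 but not R00.
G2: holds.
G3: fails — Rba and Rbb but not Rab.
G4: fails — Rsu and Rss but not Rus.

G2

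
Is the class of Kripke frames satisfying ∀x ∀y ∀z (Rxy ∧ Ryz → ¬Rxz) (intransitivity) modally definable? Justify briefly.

Not modally definable

Modal frame validity is preserved under surjective bounded morphisms.
The 5-cycle (worlds w0,w1,w2,w3,w4 with w0→w1→w2→w3→w4→w0) is intransitive. Mapping every world to a single reflexive point • is a surjective bounded morphism; the reflexive point is not intransitive (R••∧R•• but R••).
Hence intransitivity is not modally definable.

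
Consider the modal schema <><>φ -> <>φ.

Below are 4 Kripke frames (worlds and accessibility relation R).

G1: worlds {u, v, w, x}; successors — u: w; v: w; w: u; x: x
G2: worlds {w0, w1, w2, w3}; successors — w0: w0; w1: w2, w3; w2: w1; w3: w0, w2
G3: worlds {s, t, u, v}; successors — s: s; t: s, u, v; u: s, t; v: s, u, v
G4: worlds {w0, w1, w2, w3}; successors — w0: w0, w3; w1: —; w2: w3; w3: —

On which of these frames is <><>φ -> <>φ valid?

This is the axiom for transitivity; its first-order frame correspondent is forall x forall y forall z (Rxy & Ryz -> Rxz).
G1: fails — Rwu and Ruw but not Rww.
G2: fails — Rw1w2 and Rw2w1 but not Rw1w1.
G3: fails — Rut and Rtv but not Ruv.
G4: condition met.
Valid on: G4.

G4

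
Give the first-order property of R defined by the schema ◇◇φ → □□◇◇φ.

∀x ∀y ∀z ((xR²y ∧ xR²z) → ∃w (y = w ∧ zR²w))

This is a Sahlqvist (Geach-type) schema ◇^2□^0φ → □^2◇^2φ.
Minimal-valuation argument: fix x; take any y with xR^2y and any z with xR^2z. Set V(φ) to the set of worlds R-reachable from y in exactly 0 steps. Then □^0φ holds at y, so the antecedent holds at x; validity forces ◇^2φ at z, giving a w with zR^2w and yR^0w.
First-order correspondent: ∀x ∀y ∀z ((xR²y ∧ xR²z) → ∃w (y = w ∧ zR²w)).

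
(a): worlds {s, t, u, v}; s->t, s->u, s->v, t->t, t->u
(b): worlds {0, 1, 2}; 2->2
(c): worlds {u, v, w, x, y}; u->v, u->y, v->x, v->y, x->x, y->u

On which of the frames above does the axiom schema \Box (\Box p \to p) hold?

(b)

The schema corresponds to shift-reflexivity: \forall x \forall y (Rxy \to Ryy).
(a): fails — Rtu but not Ruu.
(b): satisfies the condition.
(c): fails — Ruv but not Rvv.
Valid on: (b).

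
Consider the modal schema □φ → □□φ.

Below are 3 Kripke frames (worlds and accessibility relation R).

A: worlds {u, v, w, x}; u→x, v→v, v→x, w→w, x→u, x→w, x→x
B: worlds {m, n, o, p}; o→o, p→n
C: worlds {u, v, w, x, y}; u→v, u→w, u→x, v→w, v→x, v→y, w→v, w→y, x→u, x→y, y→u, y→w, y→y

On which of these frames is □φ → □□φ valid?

B

The schema corresponds to transitivity: ∀x ∀y ∀z (Rxy ∧ Ryz → Rxz).
A: fails — Rvx and Rxw but not Rvw.
B: holds.
C: fails — Ruv and Rvy but not Ruy.
Valid on: B.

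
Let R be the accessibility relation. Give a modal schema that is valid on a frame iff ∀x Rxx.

□p → p

This is reflexivity; the standard corresponding axiom is T: □p → p.
Suppose □p→p is valid. At any x set V(p)={w : Rxw}. Then □p holds at x, so p holds at x, i.e. Rxx.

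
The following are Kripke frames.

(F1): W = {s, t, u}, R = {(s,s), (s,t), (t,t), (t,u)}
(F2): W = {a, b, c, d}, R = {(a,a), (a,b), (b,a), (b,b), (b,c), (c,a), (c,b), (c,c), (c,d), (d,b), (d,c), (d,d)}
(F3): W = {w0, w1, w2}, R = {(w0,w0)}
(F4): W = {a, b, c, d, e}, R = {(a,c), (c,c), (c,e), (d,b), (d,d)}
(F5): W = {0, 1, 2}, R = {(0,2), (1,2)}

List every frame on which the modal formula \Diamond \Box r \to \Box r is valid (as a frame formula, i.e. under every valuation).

The schema corresponds to the Euclidean property: \forall x \forall y \forall z (Rxy \wedge Rxz \to Ryz).
(F1): fails — Rst and Rss but not Rts.
(F2): fails — Rba and Rbc but not Rac.
(F3): holds.
(F4): fails — Rce and Rcc but not Rec.
(F5): fails — R02 and R02 but not R22.

(F3)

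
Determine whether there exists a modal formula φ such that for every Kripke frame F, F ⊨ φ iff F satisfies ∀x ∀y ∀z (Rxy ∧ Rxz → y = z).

Yes, by ◇p → □p

This is a Sahlqvist condition; the CD axiom ◇p → □p defines it.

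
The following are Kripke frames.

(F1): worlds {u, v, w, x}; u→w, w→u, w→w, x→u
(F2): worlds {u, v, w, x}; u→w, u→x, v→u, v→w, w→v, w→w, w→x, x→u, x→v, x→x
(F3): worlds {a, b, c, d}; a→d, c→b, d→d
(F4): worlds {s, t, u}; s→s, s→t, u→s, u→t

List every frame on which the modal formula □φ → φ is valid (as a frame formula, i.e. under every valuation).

The schema corresponds to reflexivity: ∀x Rxx.
(F1): fails — world u does not see itself.
(F2): fails — world u does not see itself.
(F3): fails — world a does not see itself.
(F4): fails — world t does not see itself.
Valid on no frame.

none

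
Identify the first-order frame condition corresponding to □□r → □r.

Suppose □□r→□r is valid. Take Rxy and set V(r)={w : xR²w}. Then □□r at x, so □r at x, so r at y, i.e. ∃z(Rxz∧Rzy).
Conversely, any frame satisfying ∀x ∀y (Rxy → ∃z (Rxz ∧ Rzy)) validates the schema.
So the correspondent is density.

Density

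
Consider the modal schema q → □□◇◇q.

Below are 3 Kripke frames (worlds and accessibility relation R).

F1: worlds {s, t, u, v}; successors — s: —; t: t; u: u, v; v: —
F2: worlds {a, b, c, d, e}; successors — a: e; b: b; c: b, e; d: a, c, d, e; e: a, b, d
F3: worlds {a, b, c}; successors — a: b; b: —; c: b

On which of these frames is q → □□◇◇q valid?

F3

The schema corresponds to a generalized confluence (Geach) condition: ∀x ∀z (xR²z → ∃w (x = w ∧ zR²w)).
F1: fails — uR²v but no w with u=w and vR²w.
F2: fails — aR²b but no w with a=w and bR²w.
F3: ✓.
Valid on: F3.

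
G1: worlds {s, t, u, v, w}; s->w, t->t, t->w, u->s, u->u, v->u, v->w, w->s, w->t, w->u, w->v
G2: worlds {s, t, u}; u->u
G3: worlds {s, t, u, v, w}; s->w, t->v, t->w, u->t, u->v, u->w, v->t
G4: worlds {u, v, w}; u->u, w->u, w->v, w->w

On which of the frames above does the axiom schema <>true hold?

G1

This is the axiom for seriality; its first-order frame correspondent is forall x exists y Rxy.
G1: condition met.
G2: fails — world s has no successor.
G3: fails — world w has no successor.
G4: fails — world v has no successor.
Valid on: G1.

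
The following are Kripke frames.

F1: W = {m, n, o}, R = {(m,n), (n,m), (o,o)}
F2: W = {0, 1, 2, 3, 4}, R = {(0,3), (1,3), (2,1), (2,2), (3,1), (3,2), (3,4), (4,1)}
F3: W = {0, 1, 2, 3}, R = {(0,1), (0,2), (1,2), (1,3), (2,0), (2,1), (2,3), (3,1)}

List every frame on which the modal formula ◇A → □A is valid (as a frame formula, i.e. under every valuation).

F1

The schema corresponds to partial functionality: ∀x ∀y ∀z (Rxy ∧ Rxz → y = z).
F1: satisfies the condition.
F2: fails — 2 sees both 1 and 2.
F3: fails — 0 sees both 1 and 2.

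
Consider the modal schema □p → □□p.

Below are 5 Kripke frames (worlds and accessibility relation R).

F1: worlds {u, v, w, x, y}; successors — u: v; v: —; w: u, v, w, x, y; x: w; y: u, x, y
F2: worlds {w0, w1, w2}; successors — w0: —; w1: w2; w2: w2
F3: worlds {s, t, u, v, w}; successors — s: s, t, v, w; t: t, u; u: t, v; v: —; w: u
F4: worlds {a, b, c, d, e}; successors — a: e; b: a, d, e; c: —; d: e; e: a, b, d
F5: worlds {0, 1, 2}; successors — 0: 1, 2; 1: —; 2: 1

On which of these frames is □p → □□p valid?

The schema corresponds to transitivity: ∀x ∀y ∀z (Rxy ∧ Ryz → Rxz).
F1: fails — Rxw and Rwu but not Rxu.
F2: satisfies the condition.
F3: fails — Rwu and Ruv but not Rwv.
F4: fails — Reb and Rbe but not Ree.
F5: satisfies the condition.
Valid on: F2, F5.

F2, F5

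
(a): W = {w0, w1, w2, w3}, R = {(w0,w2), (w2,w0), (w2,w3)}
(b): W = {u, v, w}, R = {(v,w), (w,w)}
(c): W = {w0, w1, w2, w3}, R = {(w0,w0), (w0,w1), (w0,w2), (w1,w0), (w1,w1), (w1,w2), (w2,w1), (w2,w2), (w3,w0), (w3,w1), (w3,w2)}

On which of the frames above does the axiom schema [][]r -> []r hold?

Frame correspondent (Sahlqvist): forall x forall y (Rxy -> exists z (Rxz & Rzy)) — i.e. density.
(a): fails — Rw0w2 but no z with Rw0z and Rzw2.
(b): satisfies the condition.
(c): satisfies the condition.
Valid on: (b), (c).

(b), (c)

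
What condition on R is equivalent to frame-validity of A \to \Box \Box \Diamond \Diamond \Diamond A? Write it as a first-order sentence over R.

This is a Sahlqvist (Geach-type) schema ◇^0□^0A → □^2◇^3A.
Minimal-valuation argument: fix x; take any y with xR^0y and any z with xR^2z. Set V(A) to the set of worlds R-reachable from y in exactly 0 steps. Then □^0A holds at y, so the antecedent holds at x; validity forces ◇^3A at z, giving a w with zR^3w and yR^0w.
First-order correspondent: \forall x \forall z (x R^2 z \to \exists w (x = w \wedge z R^3 w)).

\forall x \forall z (x R^2 z \to \exists w (x = w \wedge z R^3 w))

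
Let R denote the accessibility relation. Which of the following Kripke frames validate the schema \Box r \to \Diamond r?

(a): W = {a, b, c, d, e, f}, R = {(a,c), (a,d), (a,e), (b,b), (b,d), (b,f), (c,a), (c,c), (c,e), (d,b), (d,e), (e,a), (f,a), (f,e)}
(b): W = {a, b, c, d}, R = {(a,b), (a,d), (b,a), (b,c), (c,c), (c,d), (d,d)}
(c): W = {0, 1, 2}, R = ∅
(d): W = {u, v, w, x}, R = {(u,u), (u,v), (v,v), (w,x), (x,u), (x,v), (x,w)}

(a), (b), (d)

The schema corresponds to seriality: \forall x \exists y Rxy.
(a): ✓.
(b): ✓.
(c): fails — world 0 has no successor.
(d): ✓.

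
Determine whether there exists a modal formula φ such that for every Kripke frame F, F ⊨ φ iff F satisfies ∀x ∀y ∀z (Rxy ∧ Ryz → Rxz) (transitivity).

Yes — defined by □r → □□r

The condition is transitivity. A defining modal formula is □r → □□r.
Suppose □r→□□r is valid. Take Rxy, Ryz and set V(r)={w : Rxw}. Then □r at x, so □□r at x, so □r at y, so r at z, i.e. Rxz.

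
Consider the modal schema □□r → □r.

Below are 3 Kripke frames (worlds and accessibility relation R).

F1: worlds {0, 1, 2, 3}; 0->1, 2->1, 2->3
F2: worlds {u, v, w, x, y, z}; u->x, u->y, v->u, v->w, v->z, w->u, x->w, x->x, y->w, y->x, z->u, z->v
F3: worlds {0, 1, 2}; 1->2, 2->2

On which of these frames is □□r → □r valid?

F3

This is the axiom for density; its first-order frame correspondent is ∀x ∀y (Rxy → ∃z (Rxz ∧ Rzy)).
F1: fails — R01 but no z with R0z and Rz1.
F2: fails — Rwu but no t with Rwt and Rtu.
F3: holds.
Valid on: F3.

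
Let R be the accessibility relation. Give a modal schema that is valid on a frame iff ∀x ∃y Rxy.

□p → ◇p

The condition is seriality. The D schema □p → ◇p defines it.
Suppose □p→◇p is valid. At any x set V(p)=W. Then □p at x, so ◇p at x, so x has a successor.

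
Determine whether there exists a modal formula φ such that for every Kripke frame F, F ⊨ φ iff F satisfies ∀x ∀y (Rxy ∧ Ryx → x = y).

Not modally definable

Any modally definable frame class is closed under surjective bounded morphisms.
The 4-cycle (worlds s,t,u,v with s→t→u→v→s) is antisymmetric. Sending even-indexed worlds to • and odd-indexed worlds to ∘ is a surjective bounded morphism onto the two-world frame with •↔∘, which is not antisymmetric.
So no modal formula (or set of formulas) defines exactly the antisymmetric frames.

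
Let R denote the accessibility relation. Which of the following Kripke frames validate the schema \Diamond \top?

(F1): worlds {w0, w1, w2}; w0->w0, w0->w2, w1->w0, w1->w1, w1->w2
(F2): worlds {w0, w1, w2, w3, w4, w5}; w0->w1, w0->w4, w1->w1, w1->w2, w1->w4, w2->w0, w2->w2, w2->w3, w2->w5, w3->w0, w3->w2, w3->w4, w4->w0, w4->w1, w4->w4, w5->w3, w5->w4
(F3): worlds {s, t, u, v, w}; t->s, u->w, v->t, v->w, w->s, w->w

Frame correspondent (Sahlqvist): \forall x \exists y Rxy — i.e. seriality.
(F1): fails — world w2 has no successor.
(F2): condition met.
(F3): fails — world s has no successor.
Valid on: (F2).

(F2)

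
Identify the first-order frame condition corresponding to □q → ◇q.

Suppose □q→◇q is valid. At any x set V(q)=W. Then □q at x, so ◇q at x, so x has a successor.

seriality: ∀x ∃y Rxy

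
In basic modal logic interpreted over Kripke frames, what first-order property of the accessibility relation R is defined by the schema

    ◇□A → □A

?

Equivalently (dual form): ◇A → □◇A.
Suppose ◇A→□◇A is valid. Take Rxy, Rxz and set V(A)={y}. Then ◇A at x, so □◇A at x, so ◇A at z, so some w with Rzw has A; w=y, i.e. Rzy. By symmetry of the argument, Ryz.
Conversely, on a frame with the Euclidean property the schema holds at every world under every valuation.
Frame condition: ∀x ∀y ∀z (Rxy ∧ Rxz → Ryz).

The Euclidean property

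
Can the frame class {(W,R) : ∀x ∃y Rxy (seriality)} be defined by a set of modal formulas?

The condition is seriality. A defining modal formula is □q → ◇q.

Yes, by □q → ◇q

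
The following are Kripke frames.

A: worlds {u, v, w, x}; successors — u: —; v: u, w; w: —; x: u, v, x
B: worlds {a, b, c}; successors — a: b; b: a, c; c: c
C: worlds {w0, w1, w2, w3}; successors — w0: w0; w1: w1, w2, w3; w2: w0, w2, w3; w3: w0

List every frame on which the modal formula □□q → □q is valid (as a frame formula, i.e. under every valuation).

This is the axiom for density; its first-order frame correspondent is ∀x ∀y (Rxy → ∃z (Rxz ∧ Rzy)).
A: fails — Rvw but no z with Rvz and Rzw.
B: fails — Rab but no z with Raz and Rzb.
C: satisfies the condition.
Valid on: C.

C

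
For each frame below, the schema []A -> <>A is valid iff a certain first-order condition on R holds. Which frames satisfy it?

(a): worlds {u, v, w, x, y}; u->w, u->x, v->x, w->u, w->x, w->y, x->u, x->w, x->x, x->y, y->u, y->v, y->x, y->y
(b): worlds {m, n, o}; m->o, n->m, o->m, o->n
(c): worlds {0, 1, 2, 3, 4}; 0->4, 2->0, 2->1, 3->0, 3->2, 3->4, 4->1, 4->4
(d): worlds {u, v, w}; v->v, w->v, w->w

This is the axiom for seriality; its first-order frame correspondent is forall x exists y Rxy.
(a): holds.
(b): holds.
(c): fails — world 1 has no successor.
(d): fails — world u has no successor.
Valid on: (a), (b).

(a), (b)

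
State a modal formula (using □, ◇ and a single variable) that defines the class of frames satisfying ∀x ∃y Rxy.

□s → ◇s

A defining formula is □s → ◇s (the D axiom).
Suppose □s→◇s is valid. At any x set V(s)=W. Then □s at x, so ◇s at x, so x has a successor.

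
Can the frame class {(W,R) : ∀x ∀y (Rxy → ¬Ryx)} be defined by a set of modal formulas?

Not definable by any modal formula

Modal frame validity is preserved under surjective bounded morphisms.
The 3-cycle (worlds 0,1,2 with 0→1→2→0) is asymmetric. Mapping every world to a single reflexive point • is a surjective bounded morphism, and the reflexive point is not asymmetric (R•• but asymmetry requires ¬R••).
So no modal formula (or set of formulas) defines exactly the asymmetric frames.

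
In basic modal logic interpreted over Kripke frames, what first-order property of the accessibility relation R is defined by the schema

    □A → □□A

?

This schema is the 4 axiom.
It corresponds to transitivity: ∀x ∀y ∀z (Rxy ∧ Ryz → Rxz).

transitivity: ∀x ∀y ∀z (Rxy ∧ Ryz → Rxz)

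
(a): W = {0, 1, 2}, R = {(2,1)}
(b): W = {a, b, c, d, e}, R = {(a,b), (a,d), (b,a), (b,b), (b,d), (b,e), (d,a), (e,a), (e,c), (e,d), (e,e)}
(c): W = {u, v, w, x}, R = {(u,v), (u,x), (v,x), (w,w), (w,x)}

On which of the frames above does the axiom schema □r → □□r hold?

(a), (c)

The schema corresponds to transitivity: ∀x ∀y ∀z (Rxy ∧ Ryz → Rxz).
(a): ✓.
(b): fails — Rea and Rab but not Reb.
(c): ✓.
Valid on: (a), (c).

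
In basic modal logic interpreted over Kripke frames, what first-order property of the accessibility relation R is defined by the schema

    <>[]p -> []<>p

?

convergence: forall x forall y forall z (Rxy & Rxz -> exists w (Ryw & Rzw))

This is the .2 axiom.
Its frame correspondent is convergence — forall x forall y forall z (Rxy & Rxz -> exists w (Ryw & Rzw)).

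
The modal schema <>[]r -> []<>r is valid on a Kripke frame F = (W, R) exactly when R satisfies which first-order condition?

Convergence

Suppose ◇□r→□◇r is valid. Take Rxy, Rxz and set V(r)={w : Ryw}. Then □r at y so ◇□r at x, so □◇r at x, so ◇r at z, giving w with Rzw and Ryw.
Conversely, any frame satisfying forall x forall y forall z (Rxy & Rxz -> exists w (Ryw & Rzw)) validates the schema.
So the correspondent is convergence.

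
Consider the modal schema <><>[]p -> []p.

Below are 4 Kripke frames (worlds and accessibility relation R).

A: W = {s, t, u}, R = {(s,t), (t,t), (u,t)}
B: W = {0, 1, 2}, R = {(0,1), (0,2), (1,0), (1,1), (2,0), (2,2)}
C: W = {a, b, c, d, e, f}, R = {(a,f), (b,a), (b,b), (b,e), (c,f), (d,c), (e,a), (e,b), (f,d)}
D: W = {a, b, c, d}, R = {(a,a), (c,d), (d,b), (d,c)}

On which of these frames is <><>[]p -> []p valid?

This is the axiom for a generalized confluence (Geach) condition; its first-order frame correspondent is forall x forall y forall z ((x R^2 y & xRz) -> exists w (yRw & z = w)).
A: condition met.
B: fails — 0R²1, 0R2 but no w with 1Rw and 2=w.
C: fails — aR²d, aRf but no w with dRw and f=w.
D: fails — cR²b, cRd but no w with bRw and d=w.

A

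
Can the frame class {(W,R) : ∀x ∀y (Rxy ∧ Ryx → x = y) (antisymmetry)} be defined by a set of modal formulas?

No — not modally definable

If a class were modally definable it would be closed under surjective bounded morphisms (Goldblatt–Thomason).
The 4-cycle (worlds w0,w1,w2,w3 with w0→w1→w2→w3→w0) is antisymmetric. Sending even-indexed worlds to a and odd-indexed worlds to b is a surjective bounded morphism onto the two-world frame with a↔b, which is not antisymmetric.
So no modal formula (or set of formulas) defines exactly the antisymmetric frames.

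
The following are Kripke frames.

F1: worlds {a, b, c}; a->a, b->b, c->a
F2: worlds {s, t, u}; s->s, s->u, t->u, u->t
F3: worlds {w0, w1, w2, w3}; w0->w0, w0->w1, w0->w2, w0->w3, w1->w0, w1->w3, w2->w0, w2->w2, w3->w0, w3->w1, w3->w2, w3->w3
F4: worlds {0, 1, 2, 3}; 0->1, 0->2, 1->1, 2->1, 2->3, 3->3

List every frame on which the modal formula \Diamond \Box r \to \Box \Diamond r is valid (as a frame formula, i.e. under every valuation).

F1, F3

Frame correspondent (Sahlqvist): \forall x \forall y \forall z (Rxy \wedge Rxz \to \exists w (Ryw \wedge Rzw)) — i.e. convergence.
F1: condition met.
F2: fails — Rsu and Rss but u and s have no common successor.
F3: condition met.
F4: fails — R23 and R21 but 3 and 1 have no common successor.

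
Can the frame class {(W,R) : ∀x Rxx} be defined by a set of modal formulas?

This is a Sahlqvist condition; the T axiom □r → r defines it.
Suppose □r→r is valid. At any x set V(r)={w : Rxw}. Then □r holds at x, so r holds at x, i.e. Rxx.

Yes — defined by □r → r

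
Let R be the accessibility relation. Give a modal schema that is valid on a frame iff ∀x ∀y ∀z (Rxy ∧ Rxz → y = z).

A defining formula is ◇p → □p (the CD axiom).
Suppose ◇p→□p is valid. Take Rxy, Rxz and set V(p)={y}. Then ◇p at x, so □p at x, so p at z, i.e. z=y.

◇p → □p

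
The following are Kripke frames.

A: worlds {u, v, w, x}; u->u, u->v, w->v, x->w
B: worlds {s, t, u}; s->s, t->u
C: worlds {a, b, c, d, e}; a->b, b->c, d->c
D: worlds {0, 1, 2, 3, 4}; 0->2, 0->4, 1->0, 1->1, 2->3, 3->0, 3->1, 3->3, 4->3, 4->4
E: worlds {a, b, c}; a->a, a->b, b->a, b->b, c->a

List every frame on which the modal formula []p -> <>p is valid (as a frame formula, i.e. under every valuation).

The schema corresponds to seriality: forall x exists y Rxy.
A: fails — world v has no successor.
B: fails — world u has no successor.
C: fails — world c has no successor.
D: ✓.
E: ✓.

D, E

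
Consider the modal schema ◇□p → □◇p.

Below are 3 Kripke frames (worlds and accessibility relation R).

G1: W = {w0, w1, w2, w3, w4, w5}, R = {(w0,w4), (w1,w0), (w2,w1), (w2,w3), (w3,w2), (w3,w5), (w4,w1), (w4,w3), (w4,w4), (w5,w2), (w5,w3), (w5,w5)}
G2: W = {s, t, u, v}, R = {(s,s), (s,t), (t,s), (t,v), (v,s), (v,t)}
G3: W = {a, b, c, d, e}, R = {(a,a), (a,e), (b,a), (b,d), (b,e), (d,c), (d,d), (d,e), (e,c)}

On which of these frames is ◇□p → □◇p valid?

The schema corresponds to convergence: ∀x ∀y ∀z (Rxy ∧ Rxz → ∃w (Ryw ∧ Rzw)).
G1: fails — Rw2w1 and Rw2w3 but w1 and w3 have no common successor.
G2: satisfies the condition.
G3: fails — Rae and Raa but e and a have no common successor.
Valid on: G2.

G2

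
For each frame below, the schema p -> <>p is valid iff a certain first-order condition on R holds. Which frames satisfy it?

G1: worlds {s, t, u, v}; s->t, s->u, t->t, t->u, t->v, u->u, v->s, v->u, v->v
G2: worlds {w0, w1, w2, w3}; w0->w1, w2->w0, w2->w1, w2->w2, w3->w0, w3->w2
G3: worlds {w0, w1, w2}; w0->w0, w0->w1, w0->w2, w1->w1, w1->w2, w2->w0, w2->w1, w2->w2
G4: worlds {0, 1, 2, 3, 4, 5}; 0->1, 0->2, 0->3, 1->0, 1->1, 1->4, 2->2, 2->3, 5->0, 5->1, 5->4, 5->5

Frame correspondent (Sahlqvist): forall x Rxx — i.e. reflexivity.
G1: fails — world s does not see itself.
G2: fails — world w0 does not see itself.
G3: condition met.
G4: fails — world 0 does not see itself.

G3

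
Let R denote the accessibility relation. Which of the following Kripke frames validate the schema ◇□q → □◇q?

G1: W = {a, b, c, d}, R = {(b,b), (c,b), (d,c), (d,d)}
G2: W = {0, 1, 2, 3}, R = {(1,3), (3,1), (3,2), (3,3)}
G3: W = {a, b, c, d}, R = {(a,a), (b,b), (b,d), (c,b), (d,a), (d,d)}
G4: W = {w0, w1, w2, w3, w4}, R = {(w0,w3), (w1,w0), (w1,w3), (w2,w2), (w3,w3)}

G3, G4

Frame correspondent (Sahlqvist): ∀x ∀y ∀z (Rxy ∧ Rxz → ∃w (Ryw ∧ Rzw)) — i.e. convergence.
G1: fails — Rdd and Rdc but d and c have no common successor.
G2: fails — R33 and R32 but 3 and 2 have no common successor.
G3: holds.
G4: holds.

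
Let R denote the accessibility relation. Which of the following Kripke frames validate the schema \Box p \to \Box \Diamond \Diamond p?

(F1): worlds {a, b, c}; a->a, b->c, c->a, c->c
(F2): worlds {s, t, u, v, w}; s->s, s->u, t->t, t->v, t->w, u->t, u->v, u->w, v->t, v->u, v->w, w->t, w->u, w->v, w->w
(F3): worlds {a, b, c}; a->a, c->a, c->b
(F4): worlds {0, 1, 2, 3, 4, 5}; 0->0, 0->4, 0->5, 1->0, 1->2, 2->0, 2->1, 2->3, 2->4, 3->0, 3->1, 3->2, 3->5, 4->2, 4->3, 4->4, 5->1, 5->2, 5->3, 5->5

The schema corresponds to a generalized confluence (Geach) condition: \forall x \forall z (xRz \to \exists w (xRw \wedge z R^2 w)).
(F1): satisfies the condition.
(F2): satisfies the condition.
(F3): fails — cRb but no w with cRw and bR²w.
(F4): satisfies the condition.

(F1), (F2), (F4)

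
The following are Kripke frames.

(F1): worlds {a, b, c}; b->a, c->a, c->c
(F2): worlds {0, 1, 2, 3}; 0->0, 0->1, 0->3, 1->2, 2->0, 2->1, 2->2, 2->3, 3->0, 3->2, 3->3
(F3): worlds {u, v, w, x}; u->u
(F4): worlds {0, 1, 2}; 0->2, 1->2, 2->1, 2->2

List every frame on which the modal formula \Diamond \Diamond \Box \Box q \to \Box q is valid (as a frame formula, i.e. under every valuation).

(F2), (F3), (F4)

The schema corresponds to a generalized confluence (Geach) condition: \forall x \forall y \forall z ((x R^2 y \wedge xRz) \to \exists w (y R^2 w \wedge z = w)).
(F1): fails — cR²a, cRa but no w with aR²w and a=w.
(F2): satisfies the condition.
(F3): satisfies the condition.
(F4): satisfies the condition.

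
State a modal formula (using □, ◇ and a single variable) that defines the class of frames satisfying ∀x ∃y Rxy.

□q → ◇q

This is seriality; the standard corresponding axiom is D: □q → ◇q.
Suppose □q→◇q is valid. At any x set V(q)=W. Then □q at x, so ◇q at x, so x has a successor.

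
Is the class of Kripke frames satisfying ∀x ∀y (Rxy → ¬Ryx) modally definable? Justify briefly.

Any modally definable frame class is closed under surjective bounded morphisms.
The 3-cycle (worlds 0,1,2 with 0→1→2→0) is asymmetric. Mapping every world to a single reflexive point • is a surjective bounded morphism, and the reflexive point is not asymmetric (R•• but asymmetry requires ¬R••).
So the class is not modally definable.

No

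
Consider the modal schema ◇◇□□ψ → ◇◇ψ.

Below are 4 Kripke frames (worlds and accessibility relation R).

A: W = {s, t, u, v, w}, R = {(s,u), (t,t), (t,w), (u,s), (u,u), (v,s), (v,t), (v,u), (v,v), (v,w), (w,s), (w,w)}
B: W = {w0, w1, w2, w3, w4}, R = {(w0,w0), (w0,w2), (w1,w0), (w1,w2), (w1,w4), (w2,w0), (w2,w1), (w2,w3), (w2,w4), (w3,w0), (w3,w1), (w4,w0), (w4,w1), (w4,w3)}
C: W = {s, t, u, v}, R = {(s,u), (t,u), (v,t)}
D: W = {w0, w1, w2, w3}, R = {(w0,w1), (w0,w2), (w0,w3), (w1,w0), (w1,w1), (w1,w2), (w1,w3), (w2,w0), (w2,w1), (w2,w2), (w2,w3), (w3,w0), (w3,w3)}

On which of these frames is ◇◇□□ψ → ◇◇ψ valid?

The schema corresponds to a generalized confluence (Geach) condition: ∀x ∀y (xR²y → ∃w (yR²w ∧ xR²w)).
A: ✓.
B: ✓.
C: fails — vR²u but no w with uR²w and vR²w.
D: ✓.

A, B, D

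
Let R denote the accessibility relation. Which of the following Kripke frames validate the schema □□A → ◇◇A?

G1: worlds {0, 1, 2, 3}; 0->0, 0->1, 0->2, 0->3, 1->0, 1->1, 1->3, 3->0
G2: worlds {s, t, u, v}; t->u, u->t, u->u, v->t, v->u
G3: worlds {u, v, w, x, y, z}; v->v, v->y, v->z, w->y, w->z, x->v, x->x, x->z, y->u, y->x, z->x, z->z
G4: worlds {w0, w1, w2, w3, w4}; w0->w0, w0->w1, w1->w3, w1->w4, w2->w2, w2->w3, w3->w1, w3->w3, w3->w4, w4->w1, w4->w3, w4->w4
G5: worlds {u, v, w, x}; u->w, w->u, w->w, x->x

This is the axiom for a generalized confluence (Geach) condition; its first-order frame correspondent is ∀x ∃w (xR²w ∧ xR²w).
G1: fails — at 2 but no w with 2R²w and 2R²w.
G2: fails — at s but no w with sR²w and sR²w.
G3: fails — at u but no t with uR²t and uR²t.
G4: holds.
G5: fails — at v but no t with vR²t and vR²t.
Valid on: G4.

G4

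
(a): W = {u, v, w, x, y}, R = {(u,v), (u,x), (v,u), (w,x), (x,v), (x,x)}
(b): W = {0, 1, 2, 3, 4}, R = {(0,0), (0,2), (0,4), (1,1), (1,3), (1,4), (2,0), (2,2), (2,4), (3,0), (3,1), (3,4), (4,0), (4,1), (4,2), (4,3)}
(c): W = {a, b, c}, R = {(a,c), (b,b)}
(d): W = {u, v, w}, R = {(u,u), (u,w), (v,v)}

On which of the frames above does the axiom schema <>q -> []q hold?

This is the axiom for partial functionality; its first-order frame correspondent is forall x forall y forall z (Rxy & Rxz -> y = z).
(a): fails — u sees both v and x.
(b): fails — 0 sees both 0 and 2.
(c): satisfies the condition.
(d): fails — u sees both u and w.
Valid on: (c).

(c)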